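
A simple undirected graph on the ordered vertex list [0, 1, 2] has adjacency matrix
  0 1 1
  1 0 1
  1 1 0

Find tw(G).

2

A width-2 tree decomposition is:
Bags: B1 = {0, 1, 2}
Tree: (single bag)
With just one bag of size 3, the width is 3 − 1 = 2, so tw(G) ≤ 2. Conversely, {0, 1, 2} is a clique of size 3, and the vertices of any clique must share a bag in every tree decomposition; so some bag has ≥ 3 vertices and tw(G) ≥ 2. Combining the bounds, tw(G) = 2.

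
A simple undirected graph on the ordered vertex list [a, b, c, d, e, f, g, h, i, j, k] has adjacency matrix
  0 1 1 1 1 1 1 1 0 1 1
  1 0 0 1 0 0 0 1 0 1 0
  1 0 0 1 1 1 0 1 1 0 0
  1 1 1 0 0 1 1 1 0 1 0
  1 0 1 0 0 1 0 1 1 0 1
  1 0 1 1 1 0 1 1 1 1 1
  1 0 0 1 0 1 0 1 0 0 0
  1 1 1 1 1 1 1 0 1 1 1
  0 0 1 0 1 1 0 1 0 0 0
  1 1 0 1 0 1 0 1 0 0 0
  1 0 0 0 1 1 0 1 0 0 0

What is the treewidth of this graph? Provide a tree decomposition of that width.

Treewidth 4.
One optimal decomposition is:
Bags: B1 = {a, d, f, h, j}  B2 = {a, c, d, f, h}  B3 = {a, c, e, f, h}  B4 = {a, b, d, h, j}  B5 = {a, d, f, g, h}  B6 = {a, e, f, h, k}  B7 = {c, e, f, h, i}
Tree: B1–B2, B2–B3, B1–B4, B1–B5, B3–B6, B3–B7

The largest bag has 5 vertices, giving width 4; this decomposition certifies tw(G) ≤ 4. Conversely, {a, d, f, g, h} is a clique of size 5, and the vertices of any clique must share a bag in every tree decomposition; so some bag has ≥ 5 vertices and tw(G) ≥ 4. The upper and lower bounds meet at 4, so that is the treewidth.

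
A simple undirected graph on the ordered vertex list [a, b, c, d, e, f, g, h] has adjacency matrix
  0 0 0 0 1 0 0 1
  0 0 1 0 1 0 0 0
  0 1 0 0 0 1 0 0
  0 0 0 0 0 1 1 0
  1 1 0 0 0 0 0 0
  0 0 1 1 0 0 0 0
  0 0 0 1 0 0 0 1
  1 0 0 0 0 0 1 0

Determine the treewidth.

A width-2 tree decomposition is:
Bags: B1 = {d, g, h}  B2 = {a, d, h}  B3 = {a, d, e}  B4 = {b, d, e}  B5 = {b, c, d}  B6 = {c, d, f}
Tree: B1–B2, B2–B3, B3–B4, B4–B5, B5–B6
Every bag has size at most 3, so the width is 3 − 1 = 2 and tw(G) ≤ 2. For the lower bound, G contains the cycle d–g–h–a–e–b–c–f–d, so G is not a forest; only forests have treewidth ≤ 1, hence tw(G) ≥ 2. Therefore the treewidth is 2.

2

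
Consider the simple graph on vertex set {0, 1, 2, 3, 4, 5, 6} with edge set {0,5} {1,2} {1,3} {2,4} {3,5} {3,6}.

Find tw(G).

A width-1 tree decomposition is:
Bags: B1 = {0, 5}  B2 = {3, 5}  B3 = {3, 6}  B4 = {1, 3}  B5 = {1, 2}  B6 = {2, 4}
Tree: B1–B2, B2–B3, B3–B4, B4–B5, B5–B6
Every bag has size at most 2, so the width is 2 − 1 = 1 and tw(G) ≤ 1. G has an edge, so its treewidth is at least 1. Combining the bounds, tw(G) = 1.

1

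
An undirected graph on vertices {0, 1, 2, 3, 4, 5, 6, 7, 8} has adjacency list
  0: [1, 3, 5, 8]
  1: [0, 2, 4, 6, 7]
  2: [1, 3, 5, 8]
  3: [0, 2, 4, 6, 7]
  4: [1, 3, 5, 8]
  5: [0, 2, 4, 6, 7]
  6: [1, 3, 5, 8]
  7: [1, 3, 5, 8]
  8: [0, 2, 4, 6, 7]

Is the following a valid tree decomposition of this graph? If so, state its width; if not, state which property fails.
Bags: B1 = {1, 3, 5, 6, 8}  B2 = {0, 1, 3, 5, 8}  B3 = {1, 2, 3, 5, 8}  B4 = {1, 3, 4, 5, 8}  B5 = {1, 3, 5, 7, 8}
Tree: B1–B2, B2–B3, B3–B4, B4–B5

Yes; width 4.

Vertex coverage: the bags together contain {0, 1, 2, 3, 4, 5, 6, 7, 8}, the full vertex set. Edge coverage: each edge of G has both endpoints in at least one bag. Running intersection: for every vertex, the bags containing it form a connected subtree. All three properties hold, so this is a valid tree decomposition of width max|bag| − 1 = 4, and hence tw(G) ≤ 4.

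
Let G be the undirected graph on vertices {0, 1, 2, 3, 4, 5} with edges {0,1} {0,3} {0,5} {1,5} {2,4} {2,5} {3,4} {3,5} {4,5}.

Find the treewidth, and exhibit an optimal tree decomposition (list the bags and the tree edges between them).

Treewidth 2.
Bags: B1 = {0, 3, 5}  B2 = {0, 1, 5}  B3 = {3, 4, 5}  B4 = {2, 4, 5}
Tree: B1–B2, B1–B3, B3–B4

The largest bag has 3 vertices, giving width 2; this decomposition certifies tw(G) ≤ 2. On the other hand G contains the 3-clique {0, 1, 5}. A clique must lie in a single bag of any decomposition, so no decomposition can have width below 2. Combining the bounds, tw(G) = 2.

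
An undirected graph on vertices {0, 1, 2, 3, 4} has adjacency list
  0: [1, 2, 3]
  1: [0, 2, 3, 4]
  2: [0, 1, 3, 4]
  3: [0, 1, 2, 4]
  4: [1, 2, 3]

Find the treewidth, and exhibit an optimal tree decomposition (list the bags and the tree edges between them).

Each bag holds 4 vertices, so the decomposition has width 3, which upper-bounds the treewidth. For the lower bound, the 4 vertices {0, 1, 2, 3} are pairwise adjacent, and any tree decomposition puts a clique entirely inside one bag — forcing width ≥ 3. Hence tw(G) = 3 exactly.

Treewidth 3.
One such decomposition:
Bags: B1 = {0, 1, 2, 3}  B2 = {1, 2, 3, 4}
Tree: B1–B2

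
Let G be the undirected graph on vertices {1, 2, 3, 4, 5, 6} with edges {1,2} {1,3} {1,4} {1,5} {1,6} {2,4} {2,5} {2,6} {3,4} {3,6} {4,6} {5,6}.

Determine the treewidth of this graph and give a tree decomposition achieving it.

Each bag holds 4 vertices, so the decomposition has width 3, which upper-bounds the treewidth. Conversely, {1, 2, 4, 6} is a clique of size 4, and the vertices of any clique must share a bag in every tree decomposition; so some bag has ≥ 4 vertices and tw(G) ≥ 3. Hence tw(G) = 3 exactly.

Treewidth 3.
One such decomposition:
Bags: B1 = {1, 2, 4, 6}  B2 = {1, 3, 4, 6}  B3 = {1, 2, 5, 6}
Tree: B1–B2, B1–B3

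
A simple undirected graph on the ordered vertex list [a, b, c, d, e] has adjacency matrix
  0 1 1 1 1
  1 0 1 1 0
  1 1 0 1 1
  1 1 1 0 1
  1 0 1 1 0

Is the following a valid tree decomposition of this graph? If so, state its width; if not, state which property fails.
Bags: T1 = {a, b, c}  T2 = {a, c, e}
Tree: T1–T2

A tree decomposition must satisfy three properties: every vertex lies in some bag; for every edge, both endpoints lie together in some bag; and for every vertex, the bags containing it form a connected subtree. Here vertex d appears in no bag, so the decomposition is invalid.

No — vertex d appears in no bag.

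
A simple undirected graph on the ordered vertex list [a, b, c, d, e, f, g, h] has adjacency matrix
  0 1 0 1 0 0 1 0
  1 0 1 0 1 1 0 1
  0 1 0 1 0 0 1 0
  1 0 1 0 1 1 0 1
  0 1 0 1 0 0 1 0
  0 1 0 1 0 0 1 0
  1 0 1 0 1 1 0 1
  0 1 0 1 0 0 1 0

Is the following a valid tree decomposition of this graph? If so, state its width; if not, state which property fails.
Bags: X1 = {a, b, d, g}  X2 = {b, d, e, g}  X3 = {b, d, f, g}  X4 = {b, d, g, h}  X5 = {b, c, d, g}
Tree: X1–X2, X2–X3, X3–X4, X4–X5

Every vertex of G appears in some bag (union = {a, b, c, d, e, f, g, h}); every edge is covered by a bag; and for each vertex v the set of bags containing v is connected in the bag tree. The decomposition is therefore valid. The largest bag has 4 vertices, so the width is 3.

Yes; width 3.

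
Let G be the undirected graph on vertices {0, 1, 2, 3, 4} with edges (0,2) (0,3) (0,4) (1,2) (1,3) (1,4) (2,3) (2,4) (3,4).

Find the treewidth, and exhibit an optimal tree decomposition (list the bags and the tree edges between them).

Treewidth 3.
One such decomposition:
Bags: B1 = {0, 2, 3, 4}  B2 = {1, 2, 3, 4}
Tree: B1–B2

The largest bag has 4 vertices, giving width 3; this decomposition certifies tw(G) ≤ 3. Conversely, {0, 2, 3, 4} is a clique of size 4, and the vertices of any clique must share a bag in every tree decomposition; so some bag has ≥ 4 vertices and tw(G) ≥ 3. The upper and lower bounds meet at 3, so that is the treewidth.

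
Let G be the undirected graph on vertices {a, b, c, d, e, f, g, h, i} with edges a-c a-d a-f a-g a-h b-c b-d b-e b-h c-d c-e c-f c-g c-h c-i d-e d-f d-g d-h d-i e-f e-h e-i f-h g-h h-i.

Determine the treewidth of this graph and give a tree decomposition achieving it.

Treewidth 4.
One such decomposition:
Bags: B1 = {c, d, e, f, h}  B2 = {a, c, d, f, h}  B3 = {c, d, e, h, i}  B4 = {a, c, d, g, h}  B5 = {b, c, d, e, h}
Tree: B1–B2, B1–B3, B2–B4, B1–B5

Each bag holds 5 vertices, so the decomposition has width 4, which upper-bounds the treewidth. For the lower bound, the 5 vertices {a, c, d, g, h} are pairwise adjacent, and any tree decomposition puts a clique entirely inside one bag — forcing width ≥ 4. Hence tw(G) = 4 exactly.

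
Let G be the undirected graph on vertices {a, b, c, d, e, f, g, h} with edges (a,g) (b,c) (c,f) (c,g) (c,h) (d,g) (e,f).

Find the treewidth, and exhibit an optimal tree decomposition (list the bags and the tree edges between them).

The largest bag has 2 vertices, giving width 1; this decomposition certifies tw(G) ≤ 1. G has an edge, so its treewidth is at least 1. Combining the bounds, tw(G) = 1.

Treewidth 1.
Bags: B1 = {c, f}  B2 = {c, g}  B3 = {b, c}  B4 = {d, g}  B5 = {a, g}  B6 = {c, h}  B7 = {e, f}
Tree: B1–B2, B1–B3, B2–B4, B4–B5, B3–B6, B1–B7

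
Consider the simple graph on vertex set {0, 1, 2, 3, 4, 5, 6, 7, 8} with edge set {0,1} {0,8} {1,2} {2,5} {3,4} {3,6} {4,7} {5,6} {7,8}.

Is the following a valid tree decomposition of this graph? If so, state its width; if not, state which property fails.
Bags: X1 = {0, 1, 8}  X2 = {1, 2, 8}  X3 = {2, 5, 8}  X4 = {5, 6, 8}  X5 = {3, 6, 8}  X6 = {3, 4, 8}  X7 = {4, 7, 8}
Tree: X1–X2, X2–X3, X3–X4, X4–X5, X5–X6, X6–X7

Every vertex of G appears in some bag (union = {0, 1, 2, 3, 4, 5, 6, 7, 8}); every edge is covered by a bag; and for each vertex v the set of bags containing v is connected in the bag tree. The decomposition is therefore valid. The largest bag has 3 vertices, so the width is 2.

Yes; width 2.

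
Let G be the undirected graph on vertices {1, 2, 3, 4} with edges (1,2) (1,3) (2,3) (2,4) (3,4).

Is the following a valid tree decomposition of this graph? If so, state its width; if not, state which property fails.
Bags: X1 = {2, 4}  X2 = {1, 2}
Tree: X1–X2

No — vertex 3 appears in no bag.

A tree decomposition must satisfy three properties: every vertex lies in some bag; for every edge, both endpoints lie together in some bag; and for every vertex, the bags containing it form a connected subtree. Here vertex 3 appears in no bag, so the decomposition is invalid.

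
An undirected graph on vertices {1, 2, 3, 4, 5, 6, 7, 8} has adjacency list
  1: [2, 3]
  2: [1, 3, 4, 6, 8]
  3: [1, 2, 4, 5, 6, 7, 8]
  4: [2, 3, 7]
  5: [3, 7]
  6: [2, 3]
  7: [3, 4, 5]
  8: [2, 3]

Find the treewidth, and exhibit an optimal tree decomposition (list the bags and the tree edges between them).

The largest bag has 3 vertices, giving width 2; this decomposition certifies tw(G) ≤ 2. For the lower bound, the 3 vertices {2, 3, 8} are pairwise adjacent, and any tree decomposition puts a clique entirely inside one bag — forcing width ≥ 2. Therefore the treewidth is 2.

Treewidth 2.
One such decomposition:
Bags: B1 = {3, 4, 7}  B2 = {2, 3, 4}  B3 = {3, 5, 7}  B4 = {2, 3, 6}  B5 = {2, 3, 8}  B6 = {1, 2, 3}
Tree: B1–B2, B1–B3, B2–B4, B2–B5, B2–B6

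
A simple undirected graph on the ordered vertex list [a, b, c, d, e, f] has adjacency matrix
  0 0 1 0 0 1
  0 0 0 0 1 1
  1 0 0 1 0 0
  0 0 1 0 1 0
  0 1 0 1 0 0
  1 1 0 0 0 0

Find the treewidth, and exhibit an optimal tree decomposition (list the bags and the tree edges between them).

Treewidth 2.
One such decomposition:
Bags: B1 = {b, e, f}  B2 = {d, e, f}  B3 = {c, d, f}  B4 = {a, c, f}
Tree: B1–B2, B2–B3, B3–B4

Every bag has size at most 3, so the width is 3 − 1 = 2 and tw(G) ≤ 2. The edges f–b–e–d–c–a–f form a cycle, so G is not a tree and its treewidth is at least 2. Therefore the treewidth is 2.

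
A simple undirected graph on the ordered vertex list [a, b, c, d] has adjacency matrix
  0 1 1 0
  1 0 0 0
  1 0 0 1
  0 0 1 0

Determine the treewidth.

A width-1 tree decomposition is:
Bags: B1 = {c, d}  B2 = {a, c}  B3 = {a, b}
Tree: B1–B2, B2–B3
Every bag has size at most 2, so the width is 2 − 1 = 1 and tw(G) ≤ 1. Since G has at least one edge (e.g. d–c), it is not an edgeless graph, so tw(G) ≥ 1. The upper and lower bounds meet at 1, so that is the treewidth.

1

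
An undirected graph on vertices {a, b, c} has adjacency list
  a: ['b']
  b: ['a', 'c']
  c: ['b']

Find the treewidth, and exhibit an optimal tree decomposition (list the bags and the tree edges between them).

Treewidth 1.
Bags: B1 = {a, b}  B2 = {b, c}
Tree: B1–B2

The largest bag has 2 vertices, giving width 1; this decomposition certifies tw(G) ≤ 1. Since G has at least one edge (e.g. a–b), it is not an edgeless graph, so tw(G) ≥ 1. Combining the bounds, tw(G) = 1.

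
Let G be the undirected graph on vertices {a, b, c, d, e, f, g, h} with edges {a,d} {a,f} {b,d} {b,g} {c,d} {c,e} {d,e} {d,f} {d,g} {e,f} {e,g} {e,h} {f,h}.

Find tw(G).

A width-2 tree decomposition is:
Bags: B1 = {d, e, f}  B2 = {d, e, g}  B3 = {a, d, f}  B4 = {b, d, g}  B5 = {c, d, e}  B6 = {e, f, h}
Tree: B1–B2, B1–B3, B2–B4, B2–B5, B1–B6
Every bag has size at most 3, so the width is 3 − 1 = 2 and tw(G) ≤ 2. Conversely, {d, e, g} is a clique of size 3, and the vertices of any clique must share a bag in every tree decomposition; so some bag has ≥ 3 vertices and tw(G) ≥ 2. Combining the bounds, tw(G) = 2.

2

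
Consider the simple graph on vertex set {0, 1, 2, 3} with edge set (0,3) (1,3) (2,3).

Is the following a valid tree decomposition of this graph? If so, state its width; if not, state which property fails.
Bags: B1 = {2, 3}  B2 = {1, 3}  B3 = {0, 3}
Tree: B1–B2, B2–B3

Vertex coverage: the bags together contain {0, 1, 2, 3}, the full vertex set. Edge coverage: each edge of G has both endpoints in at least one bag. Running intersection: for every vertex, the bags containing it form a connected subtree. All three properties hold, so this is a valid tree decomposition of width max|bag| − 1 = 1, and hence tw(G) ≤ 1.

Yes; width 1.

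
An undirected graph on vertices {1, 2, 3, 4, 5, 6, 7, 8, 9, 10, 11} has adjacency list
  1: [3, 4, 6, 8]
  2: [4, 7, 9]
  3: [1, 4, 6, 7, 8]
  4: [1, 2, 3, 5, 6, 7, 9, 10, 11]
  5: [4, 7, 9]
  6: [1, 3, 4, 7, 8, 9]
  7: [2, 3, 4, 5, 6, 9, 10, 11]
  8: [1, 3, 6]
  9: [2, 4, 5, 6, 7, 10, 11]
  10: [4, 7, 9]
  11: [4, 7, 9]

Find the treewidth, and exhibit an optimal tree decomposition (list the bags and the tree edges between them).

Treewidth 3.
One optimal decomposition is:
Bags: B1 = {4, 7, 9, 11}  B2 = {4, 6, 7, 9}  B3 = {2, 4, 7, 9}  B4 = {3, 4, 6, 7}  B5 = {1, 3, 4, 6}  B6 = {4, 7, 9, 10}  B7 = {4, 5, 7, 9}  B8 = {1, 3, 6, 8}
Tree: B1–B2, B1–B3, B2–B4, B4–B5, B2–B6, B2–B7, B5–B8

The largest bag has 4 vertices, giving width 3; this decomposition certifies tw(G) ≤ 3. For the lower bound, the 4 vertices {1, 3, 6, 8} are pairwise adjacent, and any tree decomposition puts a clique entirely inside one bag — forcing width ≥ 3. Combining the bounds, tw(G) = 3.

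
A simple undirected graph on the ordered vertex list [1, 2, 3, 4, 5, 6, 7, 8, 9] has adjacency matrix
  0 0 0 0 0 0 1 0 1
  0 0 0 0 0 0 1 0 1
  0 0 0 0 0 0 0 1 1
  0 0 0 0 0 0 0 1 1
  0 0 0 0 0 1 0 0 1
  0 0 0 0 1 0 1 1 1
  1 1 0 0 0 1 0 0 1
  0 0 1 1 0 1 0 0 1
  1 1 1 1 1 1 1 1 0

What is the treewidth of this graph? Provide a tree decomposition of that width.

Treewidth 2.
One optimal decomposition is:
Bags: B1 = {6, 8, 9}  B2 = {5, 6, 9}  B3 = {6, 7, 9}  B4 = {1, 7, 9}  B5 = {3, 8, 9}  B6 = {2, 7, 9}  B7 = {4, 8, 9}
Tree: B1–B2, B2–B3, B3–B4, B1–B5, B4–B6, B1–B7

The largest bag has 3 vertices, giving width 2; this decomposition certifies tw(G) ≤ 2. On the other hand G contains the 3-clique {1, 7, 9}. A clique must lie in a single bag of any decomposition, so no decomposition can have width below 2. The upper and lower bounds meet at 2, so that is the treewidth.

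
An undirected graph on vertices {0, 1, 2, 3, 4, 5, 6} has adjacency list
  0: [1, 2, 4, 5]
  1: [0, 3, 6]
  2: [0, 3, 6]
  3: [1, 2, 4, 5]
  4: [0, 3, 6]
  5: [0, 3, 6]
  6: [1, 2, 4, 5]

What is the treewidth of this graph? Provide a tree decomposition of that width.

Each bag holds 4 vertices, so the decomposition has width 3, which upper-bounds the treewidth. For the lower bound: the 4 vertex sets {0,1}, {2,6}, {3}, {4} are disjoint, each induces a connected subgraph, and every pair is joined by at least one edge of G. Contracting each set to a single vertex therefore yields K_{4} as a minor, and since treewidth is minor-monotone, tw(G) ≥ tw(K_{4}) = 3. Hence tw(G) = 3 exactly.

Treewidth 3.
One such decomposition:
Bags: B1 = {0, 1, 3, 6}  B2 = {0, 2, 3, 6}  B3 = {0, 3, 4, 6}  B4 = {0, 3, 5, 6}
Tree: B1–B2, B2–B3, B3–B4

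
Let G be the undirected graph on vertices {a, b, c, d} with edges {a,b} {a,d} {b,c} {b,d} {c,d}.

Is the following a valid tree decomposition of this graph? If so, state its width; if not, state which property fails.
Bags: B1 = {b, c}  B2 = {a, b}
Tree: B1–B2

No — vertex d appears in no bag.

A tree decomposition must satisfy three properties: every vertex lies in some bag; for every edge, both endpoints lie together in some bag; and for every vertex, the bags containing it form a connected subtree. Here vertex d appears in no bag, so the decomposition is invalid.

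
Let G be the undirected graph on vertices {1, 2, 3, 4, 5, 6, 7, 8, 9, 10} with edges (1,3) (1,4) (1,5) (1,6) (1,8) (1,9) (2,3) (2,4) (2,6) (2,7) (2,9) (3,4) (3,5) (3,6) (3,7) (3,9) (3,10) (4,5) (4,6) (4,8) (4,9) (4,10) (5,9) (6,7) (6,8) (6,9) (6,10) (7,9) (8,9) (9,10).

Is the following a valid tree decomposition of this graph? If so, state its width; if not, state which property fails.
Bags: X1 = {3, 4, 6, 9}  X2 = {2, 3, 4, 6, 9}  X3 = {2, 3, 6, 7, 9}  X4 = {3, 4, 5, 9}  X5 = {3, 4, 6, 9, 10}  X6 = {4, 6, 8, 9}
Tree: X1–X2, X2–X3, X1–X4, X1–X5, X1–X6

No — vertex 1 appears in no bag.

A tree decomposition must satisfy three properties: every vertex lies in some bag; for every edge, both endpoints lie together in some bag; and for every vertex, the bags containing it form a connected subtree. Here vertex 1 appears in no bag, so the decomposition is invalid.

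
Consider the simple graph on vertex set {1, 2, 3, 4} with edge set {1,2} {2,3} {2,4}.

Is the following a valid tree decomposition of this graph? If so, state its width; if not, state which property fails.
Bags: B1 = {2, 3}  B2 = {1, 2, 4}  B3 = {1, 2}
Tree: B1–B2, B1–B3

A tree decomposition must satisfy three properties: every vertex lies in some bag; for every edge, both endpoints lie together in some bag; and for every vertex, the bags containing it form a connected subtree. Here bags containing vertex 1 are not connected in the tree, so the decomposition is invalid.

No — bags containing vertex 1 are not connected in the tree.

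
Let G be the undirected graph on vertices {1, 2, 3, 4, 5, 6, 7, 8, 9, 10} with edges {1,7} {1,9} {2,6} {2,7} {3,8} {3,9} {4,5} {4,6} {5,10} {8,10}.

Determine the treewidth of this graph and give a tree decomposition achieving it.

Treewidth 2.
One optimal decomposition is:
Bags: B1 = {1, 2, 7}  B2 = {1, 2, 9}  B3 = {2, 3, 9}  B4 = {2, 3, 8}  B5 = {2, 8, 10}  B6 = {2, 5, 10}  B7 = {2, 4, 5}  B8 = {2, 4, 6}
Tree: B1–B2, B2–B3, B3–B4, B4–B5, B5–B6, B6–B7, B7–B8

Each bag holds 3 vertices, so the decomposition has width 2, which upper-bounds the treewidth. Since 2–7–1–9–3–8–10–5–4–6–2 is a cycle in G, G is not acyclic. Forests are exactly the graphs of treewidth ≤ 1, so tw(G) ≥ 2. Hence tw(G) = 2 exactly.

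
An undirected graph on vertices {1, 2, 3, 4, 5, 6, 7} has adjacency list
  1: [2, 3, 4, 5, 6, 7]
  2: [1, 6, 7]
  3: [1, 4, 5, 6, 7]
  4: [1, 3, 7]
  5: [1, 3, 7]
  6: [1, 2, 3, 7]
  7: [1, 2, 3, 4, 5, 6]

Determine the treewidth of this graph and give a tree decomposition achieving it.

Treewidth 3.
One such decomposition:
Bags: B1 = {1, 3, 5, 7}  B2 = {1, 3, 4, 7}  B3 = {1, 3, 6, 7}  B4 = {1, 2, 6, 7}
Tree: B1–B2, B1–B3, B3–B4

Every bag has size at most 4, so the width is 4 − 1 = 3 and tw(G) ≤ 3. For the lower bound, the 4 vertices {1, 2, 6, 7} are pairwise adjacent, and any tree decomposition puts a clique entirely inside one bag — forcing width ≥ 3. Hence tw(G) = 3 exactly.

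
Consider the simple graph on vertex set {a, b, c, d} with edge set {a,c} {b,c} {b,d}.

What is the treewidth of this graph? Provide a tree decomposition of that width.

Treewidth 1.
Bags: B1 = {b, c}  B2 = {a, c}  B3 = {b, d}
Tree: B1–B2, B1–B3

Every bag has size at most 2, so the width is 2 − 1 = 1 and tw(G) ≤ 1. G has an edge, so its treewidth is at least 1. Hence tw(G) = 1 exactly.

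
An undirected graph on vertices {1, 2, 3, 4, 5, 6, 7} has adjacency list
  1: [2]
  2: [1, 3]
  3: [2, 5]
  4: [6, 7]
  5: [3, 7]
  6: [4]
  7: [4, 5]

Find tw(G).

A width-1 tree decomposition is:
Bags: B1 = {1, 2}  B2 = {2, 3}  B3 = {3, 5}  B4 = {5, 7}  B5 = {4, 7}  B6 = {4, 6}
Tree: B1–B2, B2–B3, B3–B4, B4–B5, B5–B6
Every bag has size at most 2, so the width is 2 − 1 = 1 and tw(G) ≤ 1. G has an edge, so its treewidth is at least 1. Therefore the treewidth is 1.

1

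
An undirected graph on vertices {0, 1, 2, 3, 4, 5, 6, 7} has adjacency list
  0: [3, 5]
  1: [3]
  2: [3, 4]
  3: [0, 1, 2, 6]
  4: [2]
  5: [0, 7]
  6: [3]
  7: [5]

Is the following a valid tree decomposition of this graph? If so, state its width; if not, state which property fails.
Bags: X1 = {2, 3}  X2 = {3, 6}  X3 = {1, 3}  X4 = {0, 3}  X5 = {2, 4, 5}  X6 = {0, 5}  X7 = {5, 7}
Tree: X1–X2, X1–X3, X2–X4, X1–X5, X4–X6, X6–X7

No — bags containing vertex 5 are not connected in the tree.

A tree decomposition must satisfy three properties: every vertex lies in some bag; for every edge, both endpoints lie together in some bag; and for every vertex, the bags containing it form a connected subtree. Here bags containing vertex 5 are not connected in the tree, so the decomposition is invalid.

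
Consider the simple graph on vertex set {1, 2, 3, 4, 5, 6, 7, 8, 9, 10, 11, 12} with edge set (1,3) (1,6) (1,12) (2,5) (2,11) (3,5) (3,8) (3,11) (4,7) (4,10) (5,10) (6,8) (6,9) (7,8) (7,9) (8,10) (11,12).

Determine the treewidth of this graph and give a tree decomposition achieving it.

Each bag holds 4 vertices, so the decomposition has width 3, which upper-bounds the treewidth. For the lower bound: the 4 vertex sets {2,11,12}, {1}, {3}, {5,6,8,10} are disjoint, each induces a connected subgraph, and every pair is joined by at least one edge of G. Contracting each set to a single vertex therefore yields K_{4} as a minor, and since treewidth is minor-monotone, tw(G) ≥ tw(K_{4}) = 3. Combining the bounds, tw(G) = 3.

Treewidth 3.
Bags: B1 = {1, 2, 11, 12}  B2 = {1, 2, 3, 11}  B3 = {1, 2, 3, 5}  B4 = {1, 3, 5, 6}  B5 = {3, 5, 6, 8}  B6 = {5, 6, 8, 10}  B7 = {6, 8, 9, 10}  B8 = {7, 8, 9, 10}  B9 = {4, 7, 9, 10}
Tree: B1–B2, B2–B3, B3–B4, B4–B5, B5–B6, B6–B7, B7–B8, B8–B9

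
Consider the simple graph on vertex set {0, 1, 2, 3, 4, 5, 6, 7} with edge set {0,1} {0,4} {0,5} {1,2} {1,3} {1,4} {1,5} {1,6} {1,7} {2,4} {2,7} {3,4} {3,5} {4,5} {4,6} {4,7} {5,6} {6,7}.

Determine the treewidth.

3

A width-3 tree decomposition is:
Bags: B1 = {0, 1, 4, 5}  B2 = {1, 3, 4, 5}  B3 = {1, 4, 5, 6}  B4 = {1, 4, 6, 7}  B5 = {1, 2, 4, 7}
Tree: B1–B2, B2–B3, B3–B4, B4–B5
The largest bag has 4 vertices, giving width 3; this decomposition certifies tw(G) ≤ 3. Conversely, {1, 2, 4, 7} is a clique of size 4, and the vertices of any clique must share a bag in every tree decomposition; so some bag has ≥ 4 vertices and tw(G) ≥ 3. The upper and lower bounds meet at 3, so that is the treewidth.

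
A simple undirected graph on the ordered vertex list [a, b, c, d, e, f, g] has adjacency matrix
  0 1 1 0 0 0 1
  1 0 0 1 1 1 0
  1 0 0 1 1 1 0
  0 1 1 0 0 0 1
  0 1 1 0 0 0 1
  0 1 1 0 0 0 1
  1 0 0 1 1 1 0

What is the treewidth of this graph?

3

A width-3 tree decomposition is:
Bags: B1 = {b, c, f, g}  B2 = {a, b, c, g}  B3 = {b, c, d, g}  B4 = {b, c, e, g}
Tree: B1–B2, B2–B3, B3–B4
Each bag holds 4 vertices, so the decomposition has width 3, which upper-bounds the treewidth. For the lower bound: the 4 vertex sets {b,f}, {a,g}, {c}, {d} are disjoint, each induces a connected subgraph, and every pair is joined by at least one edge of G. Contracting each set to a single vertex therefore yields K_{4} as a minor, and since treewidth is minor-monotone, tw(G) ≥ tw(K_{4}) = 3. Hence tw(G) = 3 exactly.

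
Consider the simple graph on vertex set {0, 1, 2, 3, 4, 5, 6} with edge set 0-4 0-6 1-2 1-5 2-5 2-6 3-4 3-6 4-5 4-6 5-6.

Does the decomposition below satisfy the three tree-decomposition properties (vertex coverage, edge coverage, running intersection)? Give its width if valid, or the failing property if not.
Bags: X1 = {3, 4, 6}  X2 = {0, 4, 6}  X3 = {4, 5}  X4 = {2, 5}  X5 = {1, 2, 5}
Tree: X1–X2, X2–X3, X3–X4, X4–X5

A tree decomposition must satisfy three properties: every vertex lies in some bag; for every edge, both endpoints lie together in some bag; and for every vertex, the bags containing it form a connected subtree. Here edge (6,5) lies in no bag, so the decomposition is invalid.

No — edge (6,5) lies in no bag.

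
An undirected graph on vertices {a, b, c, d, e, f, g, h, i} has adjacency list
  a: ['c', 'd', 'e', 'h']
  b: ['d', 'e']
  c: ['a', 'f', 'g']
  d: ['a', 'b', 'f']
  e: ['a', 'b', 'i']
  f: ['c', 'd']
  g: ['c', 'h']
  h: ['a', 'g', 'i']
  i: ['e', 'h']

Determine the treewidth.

A width-3 tree decomposition is:
Bags: B1 = {b, c, d, f}  B2 = {a, b, c, d}  B3 = {a, b, c, e}  B4 = {a, c, e, g}  B5 = {a, e, g, h}  B6 = {e, g, h, i}
Tree: B1–B2, B2–B3, B3–B4, B4–B5, B5–B6
The largest bag has 4 vertices, giving width 3; this decomposition certifies tw(G) ≤ 3. For the lower bound: the 4 vertex sets {b,d,f}, {c}, {a}, {e,g,h,i} are disjoint, each induces a connected subgraph, and every pair is joined by at least one edge of G. Contracting each set to a single vertex therefore yields K_{4} as a minor, and since treewidth is minor-monotone, tw(G) ≥ tw(K_{4}) = 3. The upper and lower bounds meet at 3, so that is the treewidth.

3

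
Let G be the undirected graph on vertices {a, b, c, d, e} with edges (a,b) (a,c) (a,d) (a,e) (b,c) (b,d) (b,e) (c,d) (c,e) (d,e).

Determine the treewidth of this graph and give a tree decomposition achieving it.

Treewidth 4.
Bags: B1 = {a, b, c, d, e}
Tree: (single bag)

A single bag containing all 5 vertices is trivially a valid decomposition of width 4. Conversely, {a, b, c, d, e} is a clique of size 5, and the vertices of any clique must share a bag in every tree decomposition; so some bag has ≥ 5 vertices and tw(G) ≥ 4. Combining the bounds, tw(G) = 4.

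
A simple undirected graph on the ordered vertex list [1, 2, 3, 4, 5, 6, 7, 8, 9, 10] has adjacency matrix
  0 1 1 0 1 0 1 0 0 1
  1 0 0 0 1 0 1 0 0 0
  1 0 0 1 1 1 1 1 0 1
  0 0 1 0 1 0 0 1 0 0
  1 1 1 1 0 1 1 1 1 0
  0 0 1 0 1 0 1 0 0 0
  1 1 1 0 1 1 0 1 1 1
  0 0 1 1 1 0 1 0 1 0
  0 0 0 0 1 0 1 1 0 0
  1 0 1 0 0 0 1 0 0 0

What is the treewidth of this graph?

A width-3 tree decomposition is:
Bags: B1 = {3, 5, 7, 8}  B2 = {1, 3, 5, 7}  B3 = {1, 3, 7, 10}  B4 = {5, 7, 8, 9}  B5 = {1, 2, 5, 7}  B6 = {3, 4, 5, 8}  B7 = {3, 5, 6, 7}
Tree: B1–B2, B2–B3, B1–B4, B2–B5, B1–B6, B1–B7
The largest bag has 4 vertices, giving width 3; this decomposition certifies tw(G) ≤ 3. For the lower bound, the 4 vertices {1, 3, 7, 10} are pairwise adjacent, and any tree decomposition puts a clique entirely inside one bag — forcing width ≥ 3. Hence tw(G) = 3 exactly.

3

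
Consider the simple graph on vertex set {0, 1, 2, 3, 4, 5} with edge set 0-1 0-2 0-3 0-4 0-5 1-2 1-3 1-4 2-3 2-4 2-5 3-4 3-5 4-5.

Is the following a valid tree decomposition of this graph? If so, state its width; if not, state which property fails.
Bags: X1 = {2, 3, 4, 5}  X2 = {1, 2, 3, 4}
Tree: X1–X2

No — vertex 0 appears in no bag.

A tree decomposition must satisfy three properties: every vertex lies in some bag; for every edge, both endpoints lie together in some bag; and for every vertex, the bags containing it form a connected subtree. Here vertex 0 appears in no bag, so the decomposition is invalid.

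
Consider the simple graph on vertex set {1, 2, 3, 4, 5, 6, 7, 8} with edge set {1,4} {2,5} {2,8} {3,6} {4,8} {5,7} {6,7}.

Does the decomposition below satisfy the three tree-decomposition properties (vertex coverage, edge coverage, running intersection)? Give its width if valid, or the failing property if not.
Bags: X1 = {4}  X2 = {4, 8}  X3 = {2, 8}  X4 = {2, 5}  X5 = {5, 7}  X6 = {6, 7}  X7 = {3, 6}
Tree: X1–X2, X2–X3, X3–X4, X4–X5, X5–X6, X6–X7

No — vertex 1 appears in no bag.

A tree decomposition must satisfy three properties: every vertex lies in some bag; for every edge, both endpoints lie together in some bag; and for every vertex, the bags containing it form a connected subtree. Here vertex 1 appears in no bag, so the decomposition is invalid.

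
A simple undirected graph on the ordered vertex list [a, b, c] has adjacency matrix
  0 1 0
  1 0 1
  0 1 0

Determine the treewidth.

1

A width-1 tree decomposition is:
Bags: B1 = {b, c}  B2 = {a, b}
Tree: B1–B2
Each bag holds 2 vertices, so the decomposition has width 1, which upper-bounds the treewidth. G has an edge, so its treewidth is at least 1. The upper and lower bounds meet at 1, so that is the treewidth.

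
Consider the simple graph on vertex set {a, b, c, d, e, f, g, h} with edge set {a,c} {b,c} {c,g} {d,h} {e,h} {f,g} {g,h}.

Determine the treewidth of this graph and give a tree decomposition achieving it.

Each bag holds 2 vertices, so the decomposition has width 1, which upper-bounds the treewidth. Any graph with an edge has treewidth ≥ 1, and G has the edge g–c. The upper and lower bounds meet at 1, so that is the treewidth.

Treewidth 1.
One such decomposition:
Bags: B1 = {c, g}  B2 = {g, h}  B3 = {f, g}  B4 = {e, h}  B5 = {b, c}  B6 = {d, h}  B7 = {a, c}
Tree: B1–B2, B1–B3, B2–B4, B1–B5, B2–B6, B5–B7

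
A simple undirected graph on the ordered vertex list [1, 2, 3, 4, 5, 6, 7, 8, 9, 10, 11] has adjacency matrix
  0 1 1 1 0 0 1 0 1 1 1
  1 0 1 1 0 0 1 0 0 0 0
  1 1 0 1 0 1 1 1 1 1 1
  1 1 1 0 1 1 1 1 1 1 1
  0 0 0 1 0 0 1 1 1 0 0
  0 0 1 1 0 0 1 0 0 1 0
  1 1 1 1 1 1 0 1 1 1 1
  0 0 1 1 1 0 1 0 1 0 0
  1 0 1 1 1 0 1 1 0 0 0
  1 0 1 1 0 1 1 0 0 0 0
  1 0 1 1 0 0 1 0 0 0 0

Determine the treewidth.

A width-4 tree decomposition is:
Bags: B1 = {1, 3, 4, 7, 9}  B2 = {1, 3, 4, 7, 10}  B3 = {3, 4, 7, 8, 9}  B4 = {4, 5, 7, 8, 9}  B5 = {1, 2, 3, 4, 7}  B6 = {1, 3, 4, 7, 11}  B7 = {3, 4, 6, 7, 10}
Tree: B1–B2, B1–B3, B3–B4, B2–B5, B1–B6, B2–B7
Every bag has size at most 5, so the width is 5 − 1 = 4 and tw(G) ≤ 4. Conversely, {3, 4, 7, 8, 9} is a clique of size 5, and the vertices of any clique must share a bag in every tree decomposition; so some bag has ≥ 5 vertices and tw(G) ≥ 4. Hence tw(G) = 4 exactly.

4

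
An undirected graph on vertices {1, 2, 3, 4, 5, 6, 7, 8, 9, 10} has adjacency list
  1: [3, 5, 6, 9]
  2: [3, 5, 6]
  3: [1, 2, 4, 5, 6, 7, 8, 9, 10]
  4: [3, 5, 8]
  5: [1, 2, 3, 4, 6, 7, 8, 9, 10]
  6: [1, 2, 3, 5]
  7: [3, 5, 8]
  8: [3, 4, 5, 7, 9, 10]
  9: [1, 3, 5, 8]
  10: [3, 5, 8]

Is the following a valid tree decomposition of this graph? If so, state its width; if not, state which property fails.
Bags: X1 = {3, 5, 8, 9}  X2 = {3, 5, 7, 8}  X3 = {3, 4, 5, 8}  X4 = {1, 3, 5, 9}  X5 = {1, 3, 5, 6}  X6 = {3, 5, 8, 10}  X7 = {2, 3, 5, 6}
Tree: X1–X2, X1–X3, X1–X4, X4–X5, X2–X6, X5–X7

Yes; width 3.

Checking the three conditions: (i) the bags cover all of {1, 2, 3, 4, 5, 6, 7, 8, 9, 10}; (ii) for each edge, some bag contains both endpoints; (iii) the bags containing any fixed vertex form a subtree. All hold, so the decomposition is valid with width 4 − 1 = 3.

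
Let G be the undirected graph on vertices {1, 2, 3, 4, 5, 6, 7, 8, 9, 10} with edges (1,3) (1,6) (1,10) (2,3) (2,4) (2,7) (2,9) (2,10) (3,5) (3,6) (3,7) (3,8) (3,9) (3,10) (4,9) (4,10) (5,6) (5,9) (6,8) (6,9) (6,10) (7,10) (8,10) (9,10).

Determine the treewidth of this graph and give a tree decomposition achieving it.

Treewidth 3.
One optimal decomposition is:
Bags: B1 = {3, 6, 9, 10}  B2 = {3, 5, 6, 9}  B3 = {3, 6, 8, 10}  B4 = {2, 3, 9, 10}  B5 = {1, 3, 6, 10}  B6 = {2, 3, 7, 10}  B7 = {2, 4, 9, 10}
Tree: B1–B2, B1–B3, B1–B4, B1–B5, B4–B6, B4–B7

Every bag has size at most 4, so the width is 4 − 1 = 3 and tw(G) ≤ 3. For the lower bound, the 4 vertices {2, 3, 9, 10} are pairwise adjacent, and any tree decomposition puts a clique entirely inside one bag — forcing width ≥ 3. The upper and lower bounds meet at 3, so that is the treewidth.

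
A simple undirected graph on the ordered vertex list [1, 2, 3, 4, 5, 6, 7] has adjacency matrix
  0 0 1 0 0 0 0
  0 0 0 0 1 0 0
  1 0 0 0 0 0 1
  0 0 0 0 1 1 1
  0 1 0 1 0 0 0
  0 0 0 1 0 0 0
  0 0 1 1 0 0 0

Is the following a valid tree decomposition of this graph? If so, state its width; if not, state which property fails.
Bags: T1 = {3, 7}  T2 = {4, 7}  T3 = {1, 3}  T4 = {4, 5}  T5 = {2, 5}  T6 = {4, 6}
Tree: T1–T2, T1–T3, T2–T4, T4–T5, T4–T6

Checking the three conditions: (i) the bags cover all of {1, 2, 3, 4, 5, 6, 7}; (ii) for each edge, some bag contains both endpoints; (iii) the bags containing any fixed vertex form a subtree. All hold, so the decomposition is valid with width 2 − 1 = 1.

Yes; width 1.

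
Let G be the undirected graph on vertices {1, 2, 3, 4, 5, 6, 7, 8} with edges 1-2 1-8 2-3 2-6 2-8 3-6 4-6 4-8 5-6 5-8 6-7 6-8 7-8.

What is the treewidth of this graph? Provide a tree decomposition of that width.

Treewidth 2.
One such decomposition:
Bags: B1 = {2, 3, 6}  B2 = {2, 6, 8}  B3 = {4, 6, 8}  B4 = {1, 2, 8}  B5 = {6, 7, 8}  B6 = {5, 6, 8}
Tree: B1–B2, B2–B3, B2–B4, B3–B5, B3–B6

The largest bag has 3 vertices, giving width 2; this decomposition certifies tw(G) ≤ 2. Conversely, {1, 2, 8} is a clique of size 3, and the vertices of any clique must share a bag in every tree decomposition; so some bag has ≥ 3 vertices and tw(G) ≥ 2. The upper and lower bounds meet at 2, so that is the treewidth.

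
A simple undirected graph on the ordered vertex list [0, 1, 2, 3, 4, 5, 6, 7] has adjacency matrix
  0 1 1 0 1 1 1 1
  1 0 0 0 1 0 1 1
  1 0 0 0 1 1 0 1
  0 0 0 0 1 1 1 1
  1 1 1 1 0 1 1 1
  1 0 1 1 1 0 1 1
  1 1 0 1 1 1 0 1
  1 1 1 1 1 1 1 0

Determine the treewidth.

4

A width-4 tree decomposition is:
Bags: B1 = {0, 1, 4, 6, 7}  B2 = {0, 4, 5, 6, 7}  B3 = {0, 2, 4, 5, 7}  B4 = {3, 4, 5, 6, 7}
Tree: B1–B2, B2–B3, B2–B4
Every bag has size at most 5, so the width is 5 − 1 = 4 and tw(G) ≤ 4. For the lower bound, the 5 vertices {0, 1, 4, 6, 7} are pairwise adjacent, and any tree decomposition puts a clique entirely inside one bag — forcing width ≥ 4. Hence tw(G) = 4 exactly.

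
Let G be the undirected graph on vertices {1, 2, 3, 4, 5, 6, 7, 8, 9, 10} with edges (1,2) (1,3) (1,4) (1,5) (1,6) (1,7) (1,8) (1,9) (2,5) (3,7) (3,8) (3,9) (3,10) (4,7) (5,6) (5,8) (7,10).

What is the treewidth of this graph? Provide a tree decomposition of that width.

Every bag has size at most 3, so the width is 3 − 1 = 2 and tw(G) ≤ 2. For the lower bound, the 3 vertices {1, 2, 5} are pairwise adjacent, and any tree decomposition puts a clique entirely inside one bag — forcing width ≥ 2. The upper and lower bounds meet at 2, so that is the treewidth.

Treewidth 2.
Bags: B1 = {1, 5, 6}  B2 = {1, 5, 8}  B3 = {1, 3, 8}  B4 = {1, 3, 9}  B5 = {1, 3, 7}  B6 = {1, 2, 5}  B7 = {1, 4, 7}  B8 = {3, 7, 10}
Tree: B1–B2, B2–B3, B3–B4, B3–B5, B2–B6, B5–B7, B5–B8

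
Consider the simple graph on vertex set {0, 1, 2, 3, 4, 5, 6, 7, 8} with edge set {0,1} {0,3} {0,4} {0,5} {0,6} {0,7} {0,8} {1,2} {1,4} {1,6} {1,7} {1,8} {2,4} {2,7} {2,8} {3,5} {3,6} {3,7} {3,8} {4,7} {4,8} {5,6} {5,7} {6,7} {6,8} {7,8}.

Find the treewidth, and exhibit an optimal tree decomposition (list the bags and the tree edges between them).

Treewidth 4.
One such decomposition:
Bags: B1 = {0, 3, 6, 7, 8}  B2 = {0, 1, 6, 7, 8}  B3 = {0, 3, 5, 6, 7}  B4 = {0, 1, 4, 7, 8}  B5 = {1, 2, 4, 7, 8}
Tree: B1–B2, B1–B3, B2–B4, B4–B5

Every bag has size at most 5, so the width is 5 − 1 = 4 and tw(G) ≤ 4. On the other hand G contains the 5-clique {0, 1, 4, 7, 8}. A clique must lie in a single bag of any decomposition, so no decomposition can have width below 4. Combining the bounds, tw(G) = 4.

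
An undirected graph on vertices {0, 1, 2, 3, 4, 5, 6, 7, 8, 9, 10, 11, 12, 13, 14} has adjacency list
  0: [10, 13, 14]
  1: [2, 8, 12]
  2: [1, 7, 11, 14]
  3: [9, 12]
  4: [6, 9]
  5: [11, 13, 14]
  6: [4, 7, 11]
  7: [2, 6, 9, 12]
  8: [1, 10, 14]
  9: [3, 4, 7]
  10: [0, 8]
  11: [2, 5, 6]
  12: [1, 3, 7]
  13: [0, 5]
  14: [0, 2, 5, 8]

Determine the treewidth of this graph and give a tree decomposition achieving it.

Each bag holds 4 vertices, so the decomposition has width 3, which upper-bounds the treewidth. For the lower bound: the 4 vertex sets {0,10,13}, {8}, {14}, {1,2,5,11} are disjoint, each induces a connected subgraph, and every pair is joined by at least one edge of G. Contracting each set to a single vertex therefore yields K_{4} as a minor, and since treewidth is minor-monotone, tw(G) ≥ tw(K_{4}) = 3. The upper and lower bounds meet at 3, so that is the treewidth.

Treewidth 3.
One optimal decomposition is:
Bags: B1 = {0, 8, 10, 13}  B2 = {0, 8, 13, 14}  B3 = {5, 8, 13, 14}  B4 = {1, 5, 8, 14}  B5 = {1, 2, 5, 14}  B6 = {1, 2, 5, 11}  B7 = {1, 2, 11, 12}  B8 = {2, 7, 11, 12}  B9 = {6, 7, 11, 12}  B10 = {3, 6, 7, 12}  B11 = {3, 6, 7, 9}  B12 = {3, 4, 6, 9}
Tree: B1–B2, B2–B3, B3–B4, B4–B5, B5–B6, B6–B7, B7–B8, B8–B9, B9–B10, B10–B11, B11–B12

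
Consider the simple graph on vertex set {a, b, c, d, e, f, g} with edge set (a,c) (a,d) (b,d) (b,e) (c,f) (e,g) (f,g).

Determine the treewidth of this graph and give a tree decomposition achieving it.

Treewidth 2.
Bags: B1 = {a, c, d}  B2 = {b, c, d}  B3 = {b, c, e}  B4 = {c, e, g}  B5 = {c, f, g}
Tree: B1–B2, B2–B3, B3–B4, B4–B5

Each bag holds 3 vertices, so the decomposition has width 2, which upper-bounds the treewidth. Since c–a–d–b–e–g–f–c is a cycle in G, G is not acyclic. Forests are exactly the graphs of treewidth ≤ 1, so tw(G) ≥ 2. Hence tw(G) = 2 exactly.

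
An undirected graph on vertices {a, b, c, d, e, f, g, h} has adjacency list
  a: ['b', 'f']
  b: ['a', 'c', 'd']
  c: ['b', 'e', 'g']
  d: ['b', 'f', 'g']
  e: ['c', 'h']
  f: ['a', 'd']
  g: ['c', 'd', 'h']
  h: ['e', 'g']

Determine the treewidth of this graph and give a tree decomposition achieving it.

Treewidth 2.
One optimal decomposition is:
Bags: B1 = {e, g, h}  B2 = {c, e, g}  B3 = {c, d, g}  B4 = {b, c, d}  B5 = {b, d, f}  B6 = {a, b, f}
Tree: B1–B2, B2–B3, B3–B4, B4–B5, B5–B6

Each bag holds 3 vertices, so the decomposition has width 2, which upper-bounds the treewidth. The edges h–e–c–g–h form a cycle, so G is not a tree and its treewidth is at least 2. Combining the bounds, tw(G) = 2.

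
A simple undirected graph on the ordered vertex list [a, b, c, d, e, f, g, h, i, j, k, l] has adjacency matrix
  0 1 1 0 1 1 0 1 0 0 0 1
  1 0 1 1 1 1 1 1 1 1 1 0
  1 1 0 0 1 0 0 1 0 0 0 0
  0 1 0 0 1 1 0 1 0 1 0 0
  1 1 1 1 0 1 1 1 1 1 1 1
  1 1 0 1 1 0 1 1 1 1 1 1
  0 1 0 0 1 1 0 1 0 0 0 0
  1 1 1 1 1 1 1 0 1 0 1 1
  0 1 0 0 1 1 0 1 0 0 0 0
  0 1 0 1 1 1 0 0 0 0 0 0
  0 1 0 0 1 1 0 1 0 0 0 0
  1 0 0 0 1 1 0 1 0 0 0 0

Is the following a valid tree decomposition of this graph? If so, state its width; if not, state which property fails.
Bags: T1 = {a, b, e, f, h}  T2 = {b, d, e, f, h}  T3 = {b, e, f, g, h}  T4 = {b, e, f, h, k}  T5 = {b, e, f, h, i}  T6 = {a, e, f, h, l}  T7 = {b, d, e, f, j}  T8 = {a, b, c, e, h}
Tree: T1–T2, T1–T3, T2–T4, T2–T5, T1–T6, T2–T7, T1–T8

Yes; width 4.

Every vertex of G appears in some bag (union = {a, b, c, d, e, f, g, h, i, j, k, l}); every edge is covered by a bag; and for each vertex v the set of bags containing v is connected in the bag tree. The decomposition is therefore valid. The largest bag has 5 vertices, so the width is 4.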